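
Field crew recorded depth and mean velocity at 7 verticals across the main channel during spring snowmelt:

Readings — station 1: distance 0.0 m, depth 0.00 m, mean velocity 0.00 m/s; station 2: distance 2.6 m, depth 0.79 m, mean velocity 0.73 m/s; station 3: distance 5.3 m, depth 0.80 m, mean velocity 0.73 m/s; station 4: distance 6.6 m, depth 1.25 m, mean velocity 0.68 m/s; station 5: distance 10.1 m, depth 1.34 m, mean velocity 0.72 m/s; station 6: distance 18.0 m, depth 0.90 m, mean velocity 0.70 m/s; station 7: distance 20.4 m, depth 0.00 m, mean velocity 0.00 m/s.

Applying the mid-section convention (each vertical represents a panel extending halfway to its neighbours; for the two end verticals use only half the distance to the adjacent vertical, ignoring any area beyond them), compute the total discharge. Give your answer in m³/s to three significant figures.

13.5 m³/s

w_2 = (5.3 − 0.0)/2 = 2.65 m; q_2 = 0.73 × 0.79 × 2.65 = 1.528 m³/s
w_3 = (6.6 − 2.6)/2 = 2 m; q_3 = 0.73 × 0.80 × 2 = 1.168 m³/s
w_4 = (10.1 − 5.3)/2 = 2.4 m; q_4 = 0.68 × 1.25 × 2.4 = 2.040 m³/s
w_5 = (18.0 − 6.6)/2 = 5.7 m; q_5 = 0.72 × 1.34 × 5.7 = 5.499 m³/s
w_6 = (20.4 − 10.1)/2 = 5.15 m; q_6 = 0.70 × 0.90 × 5.15 = 3.245 m³/s
Stations 1, 7 contribute zero (depth or velocity is 0).
Q = Σ qᵢ = 13.48 m³/s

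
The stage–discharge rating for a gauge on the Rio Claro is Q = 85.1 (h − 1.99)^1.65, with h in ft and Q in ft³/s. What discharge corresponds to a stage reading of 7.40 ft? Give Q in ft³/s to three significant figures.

1380 ft³/s

Q = 85.1 × (7.40 − 1.99)^1.65 = 85.1 × 5.41^1.65 = 1379 ft³/s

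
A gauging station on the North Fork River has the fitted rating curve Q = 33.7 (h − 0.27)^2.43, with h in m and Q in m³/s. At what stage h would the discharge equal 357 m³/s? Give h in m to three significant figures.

h − h₀ = (Q/C)^(1/b) = (357/33.7)^(1/2.43) = 2.641 m
h = 0.27 + 2.641 = 2.911 m

2.91 m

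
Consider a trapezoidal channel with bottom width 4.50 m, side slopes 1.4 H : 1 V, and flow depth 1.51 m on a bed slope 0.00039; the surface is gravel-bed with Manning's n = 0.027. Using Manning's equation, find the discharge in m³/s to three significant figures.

7.45 m³/s

A = (b + z·y)·y = (4.50 + 1.4×1.51)×1.51 = 9.987 m²
P = b + 2y√(1+z²) = 4.50 + 2×1.51×√(1+1.4²) = 9.696 m
R = A/P = 9.987/9.696 = 1.030 m
Q = (1/n)·A·R^(2/3)·S^(1/2) = (1/0.027) × 9.987 × 1.030^(2/3) × 0.00039^(1/2) = 7.450 m³/s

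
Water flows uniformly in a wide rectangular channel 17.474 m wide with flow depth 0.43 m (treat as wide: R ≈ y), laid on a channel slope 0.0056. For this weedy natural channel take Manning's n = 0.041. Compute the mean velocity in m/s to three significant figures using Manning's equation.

1.04 m/s

A = b·y = 17.474 × 0.43 = 7.514 m²
Wide channel: R ≈ y = 0.43 m
Q = (1/n)·A·R^(2/3)·S^(1/2) = (1/0.041) × 7.514 × 0.4300^(2/3) × 0.0056^(1/2) = 7.813 m³/s
V = Q/A = 7.813/7.514 = 1.040 m/s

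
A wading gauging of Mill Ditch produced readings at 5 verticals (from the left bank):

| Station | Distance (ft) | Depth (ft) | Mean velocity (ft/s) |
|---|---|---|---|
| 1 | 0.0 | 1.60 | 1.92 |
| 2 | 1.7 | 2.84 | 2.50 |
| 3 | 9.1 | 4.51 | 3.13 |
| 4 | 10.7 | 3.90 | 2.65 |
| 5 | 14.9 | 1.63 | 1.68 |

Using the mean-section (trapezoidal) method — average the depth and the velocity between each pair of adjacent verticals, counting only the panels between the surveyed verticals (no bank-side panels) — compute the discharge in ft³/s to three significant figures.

Panel 1-2: Δb = 1.7 ft, d̄ = (1.60+2.84)/2 = 2.22, v̄ = (1.92+2.50)/2 = 2.21 → q = 1.7×2.22×2.21 = 8.341 ft³/s
Panel 2-3: Δb = 7.4 ft, d̄ = (2.84+4.51)/2 = 3.675, v̄ = (2.50+3.13)/2 = 2.815 → q = 7.4×3.675×2.815 = 76.55 ft³/s
Panel 3-4: Δb = 1.6 ft, d̄ = (4.51+3.90)/2 = 4.205, v̄ = (3.13+2.65)/2 = 2.89 → q = 1.6×4.205×2.89 = 19.44 ft³/s
Panel 4-5: Δb = 4.2 ft, d̄ = (3.90+1.63)/2 = 2.765, v̄ = (2.65+1.68)/2 = 2.165 → q = 4.2×2.765×2.165 = 25.14 ft³/s
Q = Σ q = 129.5 ft³/s

129 ft³/s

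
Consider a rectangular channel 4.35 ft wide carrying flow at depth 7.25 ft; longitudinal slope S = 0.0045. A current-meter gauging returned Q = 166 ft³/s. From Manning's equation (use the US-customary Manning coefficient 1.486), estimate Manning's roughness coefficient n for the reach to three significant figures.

A = b·y = 4.35 × 7.25 = 31.54 ft²
P = b + 2y = 4.35 + 2×7.25 = 18.85 ft
R = A/P = 31.54/18.85 = 1.673 ft
n = (1.486/Q)·A·R^(2/3)·S^(1/2) = (1.486/166) × 31.54 × 1.409 × 0.06708 = 0.02669

0.0267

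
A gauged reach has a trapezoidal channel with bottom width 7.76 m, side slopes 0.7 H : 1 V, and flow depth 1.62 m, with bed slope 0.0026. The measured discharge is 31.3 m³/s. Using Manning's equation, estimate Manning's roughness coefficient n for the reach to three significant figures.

0.0269

A = (b + z·y)·y = (7.76 + 0.7×1.62)×1.62 = 14.41 m²
P = b + 2y√(1+z²) = 7.76 + 2×1.62×√(1+0.7²) = 11.71 m
R = A/P = 14.41/11.71 = 1.230 m
n = (1/Q)·A·R^(2/3)·S^(1/2) = (1/31.3) × 14.41 × 1.148 × 0.05099 = 0.02694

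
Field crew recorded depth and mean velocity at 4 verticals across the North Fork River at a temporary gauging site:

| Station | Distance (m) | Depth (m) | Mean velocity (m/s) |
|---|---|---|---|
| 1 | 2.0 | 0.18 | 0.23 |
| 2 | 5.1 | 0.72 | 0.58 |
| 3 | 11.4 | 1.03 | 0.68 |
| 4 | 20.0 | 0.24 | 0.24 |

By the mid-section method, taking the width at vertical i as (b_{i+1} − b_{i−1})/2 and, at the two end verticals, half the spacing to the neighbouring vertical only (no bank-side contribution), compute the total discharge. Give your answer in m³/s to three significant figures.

w_1 = (5.1 − 2.0)/2 = 1.55 m; q_1 = 0.23 × 0.18 × 1.55 = 0.06417 m³/s
w_2 = (11.4 − 2.0)/2 = 4.7 m; q_2 = 0.58 × 0.72 × 4.7 = 1.963 m³/s
w_3 = (20.0 − 5.1)/2 = 7.45 m; q_3 = 0.68 × 1.03 × 7.45 = 5.218 m³/s
w_4 = (20.0 − 11.4)/2 = 4.3 m; q_4 = 0.24 × 0.24 × 4.3 = 0.2477 m³/s
Q = Σ qᵢ = 7.493 m³/s

7.49 m³/s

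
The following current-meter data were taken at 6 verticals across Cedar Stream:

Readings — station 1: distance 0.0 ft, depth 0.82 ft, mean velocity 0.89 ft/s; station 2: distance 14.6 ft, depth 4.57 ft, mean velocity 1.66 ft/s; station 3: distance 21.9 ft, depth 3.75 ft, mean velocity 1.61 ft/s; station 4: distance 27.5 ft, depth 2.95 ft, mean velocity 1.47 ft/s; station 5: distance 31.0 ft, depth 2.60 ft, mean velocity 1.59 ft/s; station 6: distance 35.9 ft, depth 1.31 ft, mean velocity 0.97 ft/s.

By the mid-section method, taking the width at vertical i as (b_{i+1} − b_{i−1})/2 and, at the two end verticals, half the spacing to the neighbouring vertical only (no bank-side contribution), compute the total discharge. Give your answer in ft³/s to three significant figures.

168 ft³/s

w_1 = (14.6 − 0.0)/2 = 7.3 ft; q_1 = 0.89 × 0.82 × 7.3 = 5.328 ft³/s
w_2 = (21.9 − 0.0)/2 = 10.95 ft; q_2 = 1.66 × 4.57 × 10.95 = 83.07 ft³/s
w_3 = (27.5 − 14.6)/2 = 6.45 ft; q_3 = 1.61 × 3.75 × 6.45 = 38.94 ft³/s
w_4 = (31.0 − 21.9)/2 = 4.55 ft; q_4 = 1.47 × 2.95 × 4.55 = 19.73 ft³/s
w_5 = (35.9 − 27.5)/2 = 4.2 ft; q_5 = 1.59 × 2.60 × 4.2 = 17.36 ft³/s
w_6 = (35.9 − 31.0)/2 = 2.45 ft; q_6 = 0.97 × 1.31 × 2.45 = 3.113 ft³/s
Q = Σ qᵢ = 167.5 ft³/s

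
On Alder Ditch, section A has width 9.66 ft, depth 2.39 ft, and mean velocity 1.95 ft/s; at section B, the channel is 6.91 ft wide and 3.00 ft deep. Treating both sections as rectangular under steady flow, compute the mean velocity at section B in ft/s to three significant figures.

Q = A₁V₁ = (9.66×2.39) × 1.95 = 45.02 ft³/s
A₂ = 6.91 × 3.00 = 20.73 ft²
V₂ = Q/A₂ = 45.02/20.73 = 2.172 ft/s

2.17 ft/s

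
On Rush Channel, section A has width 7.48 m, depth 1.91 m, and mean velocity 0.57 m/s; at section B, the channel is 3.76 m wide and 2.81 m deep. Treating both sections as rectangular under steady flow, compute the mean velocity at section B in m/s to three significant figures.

0.771 m/s

Q = A₁V₁ = (7.48×1.91) × 0.57 = 8.143 m³/s
A₂ = 3.76 × 2.81 = 10.57 m²
V₂ = Q/A₂ = 8.143/10.57 = 0.7708 m/s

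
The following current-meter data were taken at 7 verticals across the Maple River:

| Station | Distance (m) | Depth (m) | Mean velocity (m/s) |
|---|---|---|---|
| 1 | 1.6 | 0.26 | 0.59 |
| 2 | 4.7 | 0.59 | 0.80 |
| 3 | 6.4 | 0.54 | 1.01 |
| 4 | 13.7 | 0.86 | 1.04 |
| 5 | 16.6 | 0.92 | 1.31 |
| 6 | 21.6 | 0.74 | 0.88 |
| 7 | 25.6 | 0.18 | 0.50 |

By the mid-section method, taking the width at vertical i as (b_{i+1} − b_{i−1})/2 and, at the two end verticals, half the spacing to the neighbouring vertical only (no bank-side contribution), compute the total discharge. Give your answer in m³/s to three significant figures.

w_1 = (4.7 − 1.6)/2 = 1.55 m; q_1 = 0.59 × 0.26 × 1.55 = 0.2378 m³/s
w_2 = (6.4 − 1.6)/2 = 2.4 m; q_2 = 0.80 × 0.59 × 2.4 = 1.133 m³/s
w_3 = (13.7 − 4.7)/2 = 4.5 m; q_3 = 1.01 × 0.54 × 4.5 = 2.454 m³/s
w_4 = (16.6 − 6.4)/2 = 5.1 m; q_4 = 1.04 × 0.86 × 5.1 = 4.561 m³/s
w_5 = (21.6 − 13.7)/2 = 3.95 m; q_5 = 1.31 × 0.92 × 3.95 = 4.761 m³/s
w_6 = (25.6 − 16.6)/2 = 4.5 m; q_6 = 0.88 × 0.74 × 4.5 = 2.930 m³/s
w_7 = (25.6 − 21.6)/2 = 2 m; q_7 = 0.50 × 0.18 × 2 = 0.1800 m³/s
Q = Σ qᵢ = 16.26 m³/s

16.3 m³/s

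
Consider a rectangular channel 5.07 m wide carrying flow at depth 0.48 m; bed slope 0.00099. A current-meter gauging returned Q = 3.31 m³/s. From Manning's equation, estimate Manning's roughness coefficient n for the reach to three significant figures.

0.0126

A = b·y = 5.07 × 0.48 = 2.434 m²
P = b + 2y = 5.07 + 2×0.48 = 6.030 m
R = A/P = 2.434/6.030 = 0.4036 m
n = (1/Q)·A·R^(2/3)·S^(1/2) = (1/3.31) × 2.434 × 0.5461 × 0.03146 = 0.01263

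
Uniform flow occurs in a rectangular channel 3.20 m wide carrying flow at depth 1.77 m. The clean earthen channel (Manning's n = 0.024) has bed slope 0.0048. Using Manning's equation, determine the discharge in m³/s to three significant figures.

14.6 m³/s

A = b·y = 3.20 × 1.77 = 5.664 m²
P = b + 2y = 3.20 + 2×1.77 = 6.740 m
R = A/P = 5.664/6.740 = 0.8404 m
Q = (1/n)·A·R^(2/3)·S^(1/2) = (1/0.024) × 5.664 × 0.8404^(2/3) × 0.0048^(1/2) = 14.56 m³/s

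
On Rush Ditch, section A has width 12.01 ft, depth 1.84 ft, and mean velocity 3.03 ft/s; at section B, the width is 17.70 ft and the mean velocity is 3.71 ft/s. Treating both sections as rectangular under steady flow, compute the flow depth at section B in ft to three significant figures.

Q = A₁V₁ = (12.01×1.84) × 3.03 = 66.96 ft³/s
d₂ = Q/(b₂ V₂) = 66.96/(17.70×3.71) = 1.020 ft

1.02 ft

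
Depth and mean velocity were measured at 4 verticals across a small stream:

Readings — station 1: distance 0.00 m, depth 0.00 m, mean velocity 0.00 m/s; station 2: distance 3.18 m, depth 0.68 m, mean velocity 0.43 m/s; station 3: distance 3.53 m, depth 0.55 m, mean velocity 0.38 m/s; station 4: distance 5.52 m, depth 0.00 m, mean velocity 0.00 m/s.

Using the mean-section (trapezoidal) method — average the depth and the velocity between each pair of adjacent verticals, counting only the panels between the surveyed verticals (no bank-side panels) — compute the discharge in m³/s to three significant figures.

0.424 m³/s

Panel 1-2: Δb = 3.18 m, d̄ = (0.00+0.68)/2 = 0.34, v̄ = (0.00+0.43)/2 = 0.215 → q = 3.18×0.34×0.215 = 0.2325 m³/s
Panel 2-3: Δb = 0.35 m, d̄ = (0.68+0.55)/2 = 0.615, v̄ = (0.43+0.38)/2 = 0.405 → q = 0.35×0.615×0.405 = 0.08718 m³/s
Panel 3-4: Δb = 1.99 m, d̄ = (0.55+0.00)/2 = 0.275, v̄ = (0.38+0.00)/2 = 0.19 → q = 1.99×0.275×0.19 = 0.1040 m³/s
Q = Σ q = 0.4236 m³/s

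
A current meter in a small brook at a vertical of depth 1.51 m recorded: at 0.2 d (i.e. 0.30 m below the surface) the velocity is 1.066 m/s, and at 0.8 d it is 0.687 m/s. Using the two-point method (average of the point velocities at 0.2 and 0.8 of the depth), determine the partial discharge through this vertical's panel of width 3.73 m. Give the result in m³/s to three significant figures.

v̄ = (1.066 + 0.687) / 2 = 0.8765 m/s
q = v̄ × d × w = 0.8765 × 1.51 × 3.73 = 4.937 m³/s

4.94 m³/s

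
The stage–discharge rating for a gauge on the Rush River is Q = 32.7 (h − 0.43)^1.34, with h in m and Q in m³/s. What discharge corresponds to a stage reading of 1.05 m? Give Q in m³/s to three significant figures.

17.2 m³/s

Q = 32.7 × (1.05 − 0.43)^1.34 = 32.7 × 0.62^1.34 = 17.23 m³/s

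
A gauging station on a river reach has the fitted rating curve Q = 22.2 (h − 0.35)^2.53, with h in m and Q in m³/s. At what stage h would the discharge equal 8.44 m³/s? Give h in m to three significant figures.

h − h₀ = (Q/C)^(1/b) = (8.44/22.2)^(1/2.53) = 0.6823 m
h = 0.35 + 0.6823 = 1.032 m

1.03 m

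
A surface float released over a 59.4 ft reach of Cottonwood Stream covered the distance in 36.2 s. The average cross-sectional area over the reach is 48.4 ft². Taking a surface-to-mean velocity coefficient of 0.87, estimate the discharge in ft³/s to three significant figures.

69.1 ft³/s

v_surface = L / t̄ = 59.4 / 36.2 = 1.641 ft/s
v_mean = 0.87 × 1.641 = 1.428 ft/s
Q = A × v_mean = 48.4 × 1.428 = 69.09 ft³/s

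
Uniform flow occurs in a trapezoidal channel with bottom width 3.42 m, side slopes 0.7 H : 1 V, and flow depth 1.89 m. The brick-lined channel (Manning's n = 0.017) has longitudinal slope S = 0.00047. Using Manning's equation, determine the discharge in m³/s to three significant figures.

A = (b + z·y)·y = (3.42 + 0.7×1.89)×1.89 = 8.964 m²
P = b + 2y√(1+z²) = 3.42 + 2×1.89×√(1+0.7²) = 8.034 m
R = A/P = 8.964/8.034 = 1.116 m
Q = (1/n)·A·R^(2/3)·S^(1/2) = (1/0.017) × 8.964 × 1.116^(2/3) × 0.00047^(1/2) = 12.30 m³/s

12.3 m³/s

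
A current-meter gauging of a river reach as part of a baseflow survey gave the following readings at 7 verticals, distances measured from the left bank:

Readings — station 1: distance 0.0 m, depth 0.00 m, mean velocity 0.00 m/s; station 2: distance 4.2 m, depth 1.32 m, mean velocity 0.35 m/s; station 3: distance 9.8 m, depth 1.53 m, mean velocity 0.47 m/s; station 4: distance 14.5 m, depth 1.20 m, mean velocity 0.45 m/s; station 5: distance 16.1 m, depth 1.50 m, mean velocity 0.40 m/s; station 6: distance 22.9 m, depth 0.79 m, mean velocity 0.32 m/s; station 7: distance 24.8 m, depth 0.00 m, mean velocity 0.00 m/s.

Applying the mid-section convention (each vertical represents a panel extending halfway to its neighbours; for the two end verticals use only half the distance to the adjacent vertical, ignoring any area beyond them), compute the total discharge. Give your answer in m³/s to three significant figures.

w_2 = (9.8 − 0.0)/2 = 4.9 m; q_2 = 0.35 × 1.32 × 4.9 = 2.264 m³/s
w_3 = (14.5 − 4.2)/2 = 5.15 m; q_3 = 0.47 × 1.53 × 5.15 = 3.703 m³/s
w_4 = (16.1 − 9.8)/2 = 3.15 m; q_4 = 0.45 × 1.20 × 3.15 = 1.701 m³/s
w_5 = (22.9 − 14.5)/2 = 4.2 m; q_5 = 0.40 × 1.50 × 4.2 = 2.520 m³/s
w_6 = (24.8 − 16.1)/2 = 4.35 m; q_6 = 0.32 × 0.79 × 4.35 = 1.100 m³/s
Stations 1, 7 contribute zero (depth or velocity is 0).
Q = Σ qᵢ = 11.29 m³/s

11.3 m³/s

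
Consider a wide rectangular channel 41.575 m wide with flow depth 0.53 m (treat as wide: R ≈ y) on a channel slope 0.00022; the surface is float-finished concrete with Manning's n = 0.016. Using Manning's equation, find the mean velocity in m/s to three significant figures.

0.607 m/s

A = b·y = 41.575 × 0.53 = 22.03 m²
Wide channel: R ≈ y = 0.53 m
Q = (1/n)·A·R^(2/3)·S^(1/2) = (1/0.016) × 22.03 × 0.5300^(2/3) × 0.00022^(1/2) = 13.38 m³/s
V = Q/A = 13.38/22.03 = 0.6071 m/s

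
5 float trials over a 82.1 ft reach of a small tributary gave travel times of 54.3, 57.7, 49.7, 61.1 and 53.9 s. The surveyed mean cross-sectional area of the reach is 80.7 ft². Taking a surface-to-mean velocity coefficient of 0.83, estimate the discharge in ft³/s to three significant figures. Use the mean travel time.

99.4 ft³/s

t̄ = (54.3 + 57.7 + 49.7 + 61.1 + 53.9) / 5 = 55.34 s
v_surface = L / t̄ = 82.1 / 55.34 = 1.484 ft/s
v_mean = 0.83 × 1.484 = 1.231 ft/s
Q = A × v_mean = 80.7 × 1.231 = 99.37 ft³/s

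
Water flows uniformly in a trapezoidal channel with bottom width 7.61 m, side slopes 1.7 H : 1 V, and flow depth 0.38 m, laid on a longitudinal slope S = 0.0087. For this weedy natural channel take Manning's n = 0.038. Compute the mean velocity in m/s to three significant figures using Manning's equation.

1.21 m/s

A = (b + z·y)·y = (7.61 + 1.7×0.38)×0.38 = 3.137 m²
P = b + 2y√(1+z²) = 7.61 + 2×0.38×√(1+1.7²) = 9.109 m
R = A/P = 3.137/9.109 = 0.3444 m
Q = (1/n)·A·R^(2/3)·S^(1/2) = (1/0.038) × 3.137 × 0.3444^(2/3) × 0.0087^(1/2) = 3.784 m³/s
V = Q/A = 3.784/3.137 = 1.206 m/s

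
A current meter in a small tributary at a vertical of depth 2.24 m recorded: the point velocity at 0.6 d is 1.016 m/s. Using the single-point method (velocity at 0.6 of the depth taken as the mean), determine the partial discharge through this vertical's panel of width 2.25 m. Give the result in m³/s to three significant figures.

v̄ = v₀.₆ = 1.016 m/s
q = v̄ × d × w = 1.016 × 2.24 × 2.25 = 5.121 m³/s

5.12 m³/s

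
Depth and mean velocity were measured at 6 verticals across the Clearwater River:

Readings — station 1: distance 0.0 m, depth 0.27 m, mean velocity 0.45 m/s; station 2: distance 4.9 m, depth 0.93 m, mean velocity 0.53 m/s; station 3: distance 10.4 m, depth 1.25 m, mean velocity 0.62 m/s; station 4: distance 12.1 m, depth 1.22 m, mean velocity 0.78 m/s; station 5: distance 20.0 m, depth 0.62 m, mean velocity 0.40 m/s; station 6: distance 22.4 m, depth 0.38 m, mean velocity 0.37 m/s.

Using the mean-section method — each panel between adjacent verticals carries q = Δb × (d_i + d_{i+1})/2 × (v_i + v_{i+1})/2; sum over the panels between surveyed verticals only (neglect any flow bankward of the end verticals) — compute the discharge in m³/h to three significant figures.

40000 m³/h

Panel 1-2: Δb = 4.9 m, d̄ = (0.27+0.93)/2 = 0.6, v̄ = (0.45+0.53)/2 = 0.49 → q = 4.9×0.6×0.49 = 1.441 m³/s
Panel 2-3: Δb = 5.5 m, d̄ = (0.93+1.25)/2 = 1.09, v̄ = (0.53+0.62)/2 = 0.575 → q = 5.5×1.09×0.575 = 3.447 m³/s
Panel 3-4: Δb = 1.7 m, d̄ = (1.25+1.22)/2 = 1.235, v̄ = (0.62+0.78)/2 = 0.7 → q = 1.7×1.235×0.7 = 1.470 m³/s
Panel 4-5: Δb = 7.9 m, d̄ = (1.22+0.62)/2 = 0.92, v̄ = (0.78+0.40)/2 = 0.59 → q = 7.9×0.92×0.59 = 4.288 m³/s
Panel 5-6: Δb = 2.4 m, d̄ = (0.62+0.38)/2 = 0.5, v̄ = (0.40+0.37)/2 = 0.385 → q = 2.4×0.5×0.385 = 0.4620 m³/s
Q = Σ q = 11.11 m³/s
= 11.11 × 3600 = 39990 m³/h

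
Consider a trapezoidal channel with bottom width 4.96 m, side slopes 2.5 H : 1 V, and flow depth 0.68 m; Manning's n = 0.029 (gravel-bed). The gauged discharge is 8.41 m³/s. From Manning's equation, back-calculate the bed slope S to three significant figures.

0.00684

A = (b + z·y)·y = (4.96 + 2.5×0.68)×0.68 = 4.529 m²
P = b + 2y√(1+z²) = 4.96 + 2×0.68×√(1+2.5²) = 8.622 m
R = A/P = 4.529/8.622 = 0.5253 m
S = (Q·n / (1·A·R^(2/3)))² = (8.41×0.029 / (1×4.529×0.6510))² = 0.006843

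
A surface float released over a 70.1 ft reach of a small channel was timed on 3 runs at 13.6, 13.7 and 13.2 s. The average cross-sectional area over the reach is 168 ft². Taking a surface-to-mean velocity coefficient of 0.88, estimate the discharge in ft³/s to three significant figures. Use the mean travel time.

t̄ = (13.6 + 13.7 + 13.2) / 3 = 13.5 s
v_surface = L / t̄ = 70.1 / 13.5 = 5.193 ft/s
v_mean = 0.88 × 5.193 = 4.569 ft/s
Q = A × v_mean = 168 × 4.569 = 767.7 ft³/s

768 ft³/s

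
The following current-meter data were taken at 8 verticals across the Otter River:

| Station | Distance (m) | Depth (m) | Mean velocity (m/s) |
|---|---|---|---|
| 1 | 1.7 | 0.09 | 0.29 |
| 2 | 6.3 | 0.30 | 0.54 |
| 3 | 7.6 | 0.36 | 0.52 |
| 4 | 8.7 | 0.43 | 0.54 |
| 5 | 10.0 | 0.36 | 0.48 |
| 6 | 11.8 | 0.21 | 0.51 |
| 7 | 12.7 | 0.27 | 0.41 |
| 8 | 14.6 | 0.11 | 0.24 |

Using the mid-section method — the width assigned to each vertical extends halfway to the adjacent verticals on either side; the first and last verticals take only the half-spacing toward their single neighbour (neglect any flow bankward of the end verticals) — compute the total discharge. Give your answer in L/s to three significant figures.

w_1 = (6.3 − 1.7)/2 = 2.3 m; q_1 = 0.29 × 0.09 × 2.3 = 0.06003 m³/s
w_2 = (7.6 − 1.7)/2 = 2.95 m; q_2 = 0.54 × 0.30 × 2.95 = 0.4779 m³/s
w_3 = (8.7 − 6.3)/2 = 1.2 m; q_3 = 0.52 × 0.36 × 1.2 = 0.2246 m³/s
w_4 = (10.0 − 7.6)/2 = 1.2 m; q_4 = 0.54 × 0.43 × 1.2 = 0.2786 m³/s
w_5 = (11.8 − 8.7)/2 = 1.55 m; q_5 = 0.48 × 0.36 × 1.55 = 0.2678 m³/s
w_6 = (12.7 − 10.0)/2 = 1.35 m; q_6 = 0.51 × 0.21 × 1.35 = 0.1446 m³/s
w_7 = (14.6 − 11.8)/2 = 1.4 m; q_7 = 0.41 × 0.27 × 1.4 = 0.1550 m³/s
w_8 = (14.6 − 12.7)/2 = 0.95 m; q_8 = 0.24 × 0.11 × 0.95 = 0.02508 m³/s
Q = Σ qᵢ = 1.634 m³/s
= 1.634 × 1000 = 1634 L/s

1630 L/s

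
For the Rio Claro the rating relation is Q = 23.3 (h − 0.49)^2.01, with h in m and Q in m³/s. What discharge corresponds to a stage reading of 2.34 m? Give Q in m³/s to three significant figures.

Q = 23.3 × (2.34 − 0.49)^2.01 = 23.3 × 1.85^2.01 = 80.24 m³/s

80.2 m³/s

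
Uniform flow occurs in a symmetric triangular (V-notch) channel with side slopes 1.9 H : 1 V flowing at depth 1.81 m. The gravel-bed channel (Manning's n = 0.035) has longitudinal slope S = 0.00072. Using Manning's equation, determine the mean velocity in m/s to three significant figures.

0.661 m/s

A = z·y² = 1.9×1.81² = 6.225 m²
P = 2y√(1+z²) = 2×1.81×√(1+1.9²) = 7.772 m
R = A/P = 6.225/7.772 = 0.8009 m
Q = (1/n)·A·R^(2/3)·S^(1/2) = (1/0.035) × 6.225 × 0.8009^(2/3) × 0.00072^(1/2) = 4.115 m³/s
V = Q/A = 4.115/6.225 = 0.6611 m/s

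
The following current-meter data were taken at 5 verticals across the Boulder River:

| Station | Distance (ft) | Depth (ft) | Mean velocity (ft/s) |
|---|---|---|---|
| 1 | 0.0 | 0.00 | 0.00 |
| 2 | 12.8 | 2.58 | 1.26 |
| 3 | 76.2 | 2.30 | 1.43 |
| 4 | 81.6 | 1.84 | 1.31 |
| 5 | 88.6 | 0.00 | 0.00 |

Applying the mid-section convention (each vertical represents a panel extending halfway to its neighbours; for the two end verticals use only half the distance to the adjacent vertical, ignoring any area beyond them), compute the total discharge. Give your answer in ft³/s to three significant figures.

w_2 = (76.2 − 0.0)/2 = 38.1 ft; q_2 = 1.26 × 2.58 × 38.1 = 123.9 ft³/s
w_3 = (81.6 − 12.8)/2 = 34.4 ft; q_3 = 1.43 × 2.30 × 34.4 = 113.1 ft³/s
w_4 = (88.6 − 76.2)/2 = 6.2 ft; q_4 = 1.31 × 1.84 × 6.2 = 14.94 ft³/s
Stations 1, 5 contribute zero (depth or velocity is 0).
Q = Σ qᵢ = 251.9 ft³/s

252 ft³/s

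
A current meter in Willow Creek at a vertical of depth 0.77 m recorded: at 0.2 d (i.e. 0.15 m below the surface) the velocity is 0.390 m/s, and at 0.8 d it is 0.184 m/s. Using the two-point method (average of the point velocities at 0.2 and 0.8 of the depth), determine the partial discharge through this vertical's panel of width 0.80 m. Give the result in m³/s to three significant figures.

0.177 m³/s

v̄ = (0.390 + 0.184) / 2 = 0.2870 m/s
q = v̄ × d × w = 0.2870 × 0.77 × 0.80 = 0.1768 m³/s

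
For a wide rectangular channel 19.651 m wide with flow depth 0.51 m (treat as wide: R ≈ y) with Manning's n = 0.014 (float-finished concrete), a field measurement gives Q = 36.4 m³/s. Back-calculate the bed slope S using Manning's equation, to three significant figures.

0.00635

A = b·y = 19.651 × 0.51 = 10.02 m²
Wide channel: R ≈ y = 0.51 m
S = (Q·n / (1·A·R^(2/3)))² = (36.4×0.014 / (1×10.02×0.6383))² = 0.006345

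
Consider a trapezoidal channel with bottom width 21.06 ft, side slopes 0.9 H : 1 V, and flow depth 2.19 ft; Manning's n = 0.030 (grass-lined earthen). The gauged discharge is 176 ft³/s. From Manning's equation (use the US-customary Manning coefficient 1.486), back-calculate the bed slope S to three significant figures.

0.00215

A = (b + z·y)·y = (21.06 + 0.9×2.19)×2.19 = 50.44 ft²
P = b + 2y√(1+z²) = 21.06 + 2×2.19×√(1+0.9²) = 26.95 ft
R = A/P = 50.44/26.95 = 1.871 ft
S = (Q·n / (1.486·A·R^(2/3)))² = (176×0.030 / (1.486×50.44×1.519))² = 0.002152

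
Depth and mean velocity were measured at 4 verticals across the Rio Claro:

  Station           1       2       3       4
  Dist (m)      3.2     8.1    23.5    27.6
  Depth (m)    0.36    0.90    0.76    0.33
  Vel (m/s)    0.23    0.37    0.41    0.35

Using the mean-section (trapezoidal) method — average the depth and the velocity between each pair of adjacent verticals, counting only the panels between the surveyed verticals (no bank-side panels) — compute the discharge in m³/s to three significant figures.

6.76 m³/s

Panel 1-2: Δb = 4.9 m, d̄ = (0.36+0.90)/2 = 0.63, v̄ = (0.23+0.37)/2 = 0.3 → q = 4.9×0.63×0.3 = 0.9261 m³/s
Panel 2-3: Δb = 15.4 m, d̄ = (0.90+0.76)/2 = 0.83, v̄ = (0.37+0.41)/2 = 0.39 → q = 15.4×0.83×0.39 = 4.985 m³/s
Panel 3-4: Δb = 4.1 m, d̄ = (0.76+0.33)/2 = 0.545, v̄ = (0.41+0.35)/2 = 0.38 → q = 4.1×0.545×0.38 = 0.8491 m³/s
Q = Σ q = 6.760 m³/s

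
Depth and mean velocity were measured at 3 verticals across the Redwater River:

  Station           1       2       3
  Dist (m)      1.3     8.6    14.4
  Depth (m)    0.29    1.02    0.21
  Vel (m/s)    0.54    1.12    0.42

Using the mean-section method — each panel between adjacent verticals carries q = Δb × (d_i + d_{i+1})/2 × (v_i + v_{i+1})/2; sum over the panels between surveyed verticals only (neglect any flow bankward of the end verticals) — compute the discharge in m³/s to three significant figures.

Panel 1-2: Δb = 7.3 m, d̄ = (0.29+1.02)/2 = 0.655, v̄ = (0.54+1.12)/2 = 0.83 → q = 7.3×0.655×0.83 = 3.969 m³/s
Panel 2-3: Δb = 5.8 m, d̄ = (1.02+0.21)/2 = 0.615, v̄ = (1.12+0.42)/2 = 0.77 → q = 5.8×0.615×0.77 = 2.747 m³/s
Q = Σ q = 6.715 m³/s

6.72 m³/s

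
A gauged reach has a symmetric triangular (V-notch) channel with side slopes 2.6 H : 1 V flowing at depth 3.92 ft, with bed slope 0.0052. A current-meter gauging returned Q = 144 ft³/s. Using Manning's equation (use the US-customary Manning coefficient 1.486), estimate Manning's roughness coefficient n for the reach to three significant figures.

0.0445

A = z·y² = 2.6×3.92² = 39.95 ft²
P = 2y√(1+z²) = 2×3.92×√(1+2.6²) = 21.84 ft
R = A/P = 39.95/21.84 = 1.829 ft
n = (1.486/Q)·A·R^(2/3)·S^(1/2) = (1.486/144) × 39.95 × 1.496 × 0.07211 = 0.04447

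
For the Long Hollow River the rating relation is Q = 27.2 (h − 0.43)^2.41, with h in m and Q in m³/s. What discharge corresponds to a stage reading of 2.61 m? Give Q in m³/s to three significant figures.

178 m³/s

Q = 27.2 × (2.61 − 0.43)^2.41 = 27.2 × 2.18^2.41 = 177.9 m³/s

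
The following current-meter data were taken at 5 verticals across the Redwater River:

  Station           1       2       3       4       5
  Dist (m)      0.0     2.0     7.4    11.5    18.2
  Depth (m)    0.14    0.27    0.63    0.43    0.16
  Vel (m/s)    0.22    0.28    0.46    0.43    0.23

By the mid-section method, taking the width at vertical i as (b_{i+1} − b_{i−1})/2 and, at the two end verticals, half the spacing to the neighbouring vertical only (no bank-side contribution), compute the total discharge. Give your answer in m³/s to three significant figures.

2.81 m³/s

w_1 = (2.0 − 0.0)/2 = 1 m; q_1 = 0.22 × 0.14 × 1 = 0.03080 m³/s
w_2 = (7.4 − 0.0)/2 = 3.7 m; q_2 = 0.28 × 0.27 × 3.7 = 0.2797 m³/s
w_3 = (11.5 − 2.0)/2 = 4.75 m; q_3 = 0.46 × 0.63 × 4.75 = 1.377 m³/s
w_4 = (18.2 − 7.4)/2 = 5.4 m; q_4 = 0.43 × 0.43 × 5.4 = 0.9985 m³/s
w_5 = (18.2 − 11.5)/2 = 3.35 m; q_5 = 0.23 × 0.16 × 3.35 = 0.1233 m³/s
Q = Σ qᵢ = 2.809 m³/s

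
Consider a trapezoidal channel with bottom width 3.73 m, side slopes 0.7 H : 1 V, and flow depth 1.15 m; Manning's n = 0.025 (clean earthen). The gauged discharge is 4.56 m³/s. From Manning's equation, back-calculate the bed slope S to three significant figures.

0.000646

A = (b + z·y)·y = (3.73 + 0.7×1.15)×1.15 = 5.215 m²
P = b + 2y√(1+z²) = 3.73 + 2×1.15×√(1+0.7²) = 6.538 m
R = A/P = 5.215/6.538 = 0.7977 m
S = (Q·n / (1·A·R^(2/3)))² = (4.56×0.025 / (1×5.215×0.8602))² = 0.0006458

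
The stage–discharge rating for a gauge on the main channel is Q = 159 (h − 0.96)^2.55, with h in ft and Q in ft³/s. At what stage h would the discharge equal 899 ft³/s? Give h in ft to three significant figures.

2.93 ft

h − h₀ = (Q/C)^(1/b) = (899/159)^(1/2.55) = 1.973 ft
h = 0.96 + 1.973 = 2.933 ft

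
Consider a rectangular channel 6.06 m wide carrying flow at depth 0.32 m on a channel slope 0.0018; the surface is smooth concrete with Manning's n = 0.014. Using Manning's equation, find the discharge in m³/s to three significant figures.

2.57 m³/s

A = b·y = 6.06 × 0.32 = 1.939 m²
P = b + 2y = 6.06 + 2×0.32 = 6.700 m
R = A/P = 1.939/6.700 = 0.2894 m
Q = (1/n)·A·R^(2/3)·S^(1/2) = (1/0.014) × 1.939 × 0.2894^(2/3) × 0.0018^(1/2) = 2.571 m³/s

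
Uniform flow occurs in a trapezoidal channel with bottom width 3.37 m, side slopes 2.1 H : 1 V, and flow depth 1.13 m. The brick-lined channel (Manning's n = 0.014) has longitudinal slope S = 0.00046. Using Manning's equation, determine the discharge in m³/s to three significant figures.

8.22 m³/s

A = (b + z·y)·y = (3.37 + 2.1×1.13)×1.13 = 6.490 m²
P = b + 2y√(1+z²) = 3.37 + 2×1.13×√(1+2.1²) = 8.627 m
R = A/P = 6.490/8.627 = 0.7523 m
Q = (1/n)·A·R^(2/3)·S^(1/2) = (1/0.014) × 6.490 × 0.7523^(2/3) × 0.00046^(1/2) = 8.223 m³/s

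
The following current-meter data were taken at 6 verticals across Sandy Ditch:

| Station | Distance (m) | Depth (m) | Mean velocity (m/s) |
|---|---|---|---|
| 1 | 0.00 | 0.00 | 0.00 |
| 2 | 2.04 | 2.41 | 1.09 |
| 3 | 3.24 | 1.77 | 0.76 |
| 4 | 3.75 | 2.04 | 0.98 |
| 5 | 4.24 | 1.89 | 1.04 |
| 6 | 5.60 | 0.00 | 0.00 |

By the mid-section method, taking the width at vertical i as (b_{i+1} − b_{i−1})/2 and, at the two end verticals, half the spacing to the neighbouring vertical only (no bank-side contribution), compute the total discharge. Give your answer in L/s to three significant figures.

w_2 = (3.24 − 0.00)/2 = 1.62 m; q_2 = 1.09 × 2.41 × 1.62 = 4.256 m³/s
w_3 = (3.75 − 2.04)/2 = 0.855 m; q_3 = 0.76 × 1.77 × 0.855 = 1.150 m³/s
w_4 = (4.24 − 3.24)/2 = 0.5 m; q_4 = 0.98 × 2.04 × 0.5 = 0.9996 m³/s
w_5 = (5.60 − 3.75)/2 = 0.925 m; q_5 = 1.04 × 1.89 × 0.925 = 1.818 m³/s
Stations 1, 6 contribute zero (depth or velocity is 0).
Q = Σ qᵢ = 8.224 m³/s
= 8.224 × 1000 = 8224 L/s

8220 L/s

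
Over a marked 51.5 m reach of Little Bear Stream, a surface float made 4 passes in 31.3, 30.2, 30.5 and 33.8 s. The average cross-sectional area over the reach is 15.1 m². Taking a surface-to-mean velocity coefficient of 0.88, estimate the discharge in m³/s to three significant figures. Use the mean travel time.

21.8 m³/s

t̄ = (31.3 + 30.2 + 30.5 + 33.8) / 4 = 31.45 s
v_surface = L / t̄ = 51.5 / 31.45 = 1.638 m/s
v_mean = 0.88 × 1.638 = 1.441 m/s
Q = A × v_mean = 15.1 × 1.441 = 21.76 m³/s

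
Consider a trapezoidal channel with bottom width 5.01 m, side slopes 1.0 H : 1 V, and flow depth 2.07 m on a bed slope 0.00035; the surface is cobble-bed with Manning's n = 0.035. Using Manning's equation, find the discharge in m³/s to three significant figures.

9.56 m³/s

A = (b + z·y)·y = (5.01 + 1.0×2.07)×2.07 = 14.66 m²
P = b + 2y√(1+z²) = 5.01 + 2×2.07×√(1+1.0²) = 10.86 m
R = A/P = 14.66/10.86 = 1.349 m
Q = (1/n)·A·R^(2/3)·S^(1/2) = (1/0.035) × 14.66 × 1.349^(2/3) × 0.00035^(1/2) = 9.564 m³/s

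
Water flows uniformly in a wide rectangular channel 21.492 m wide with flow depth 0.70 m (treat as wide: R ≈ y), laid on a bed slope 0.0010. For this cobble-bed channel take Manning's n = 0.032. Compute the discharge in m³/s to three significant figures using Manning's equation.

A = b·y = 21.492 × 0.70 = 15.04 m²
Wide channel: R ≈ y = 0.70 m
Q = (1/n)·A·R^(2/3)·S^(1/2) = (1/0.032) × 15.04 × 0.7000^(2/3) × 0.0010^(1/2) = 11.72 m³/s

11.7 m³/s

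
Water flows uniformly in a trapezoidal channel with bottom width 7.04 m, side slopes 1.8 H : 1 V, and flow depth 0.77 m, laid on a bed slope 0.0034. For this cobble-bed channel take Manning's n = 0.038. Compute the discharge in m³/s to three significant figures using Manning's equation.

7.36 m³/s

A = (b + z·y)·y = (7.04 + 1.8×0.77)×0.77 = 6.488 m²
P = b + 2y√(1+z²) = 7.04 + 2×0.77×√(1+1.8²) = 10.21 m
R = A/P = 6.488/10.21 = 0.6354 m
Q = (1/n)·A·R^(2/3)·S^(1/2) = (1/0.038) × 6.488 × 0.6354^(2/3) × 0.0034^(1/2) = 7.358 m³/s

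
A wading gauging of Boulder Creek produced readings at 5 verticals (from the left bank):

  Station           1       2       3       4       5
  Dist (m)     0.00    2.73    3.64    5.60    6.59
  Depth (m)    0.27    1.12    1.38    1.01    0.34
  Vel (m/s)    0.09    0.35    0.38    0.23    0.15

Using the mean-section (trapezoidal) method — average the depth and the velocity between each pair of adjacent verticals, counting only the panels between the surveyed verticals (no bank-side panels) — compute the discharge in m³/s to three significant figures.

1.67 m³/s

Panel 1-2: Δb = 2.73 m, d̄ = (0.27+1.12)/2 = 0.695, v̄ = (0.09+0.35)/2 = 0.22 → q = 2.73×0.695×0.22 = 0.4174 m³/s
Panel 2-3: Δb = 0.91 m, d̄ = (1.12+1.38)/2 = 1.25, v̄ = (0.35+0.38)/2 = 0.365 → q = 0.91×1.25×0.365 = 0.4152 m³/s
Panel 3-4: Δb = 1.96 m, d̄ = (1.38+1.01)/2 = 1.195, v̄ = (0.38+0.23)/2 = 0.305 → q = 1.96×1.195×0.305 = 0.7144 m³/s
Panel 4-5: Δb = 0.99 m, d̄ = (1.01+0.34)/2 = 0.675, v̄ = (0.23+0.15)/2 = 0.19 → q = 0.99×0.675×0.19 = 0.1270 m³/s
Q = Σ q = 1.674 m³/s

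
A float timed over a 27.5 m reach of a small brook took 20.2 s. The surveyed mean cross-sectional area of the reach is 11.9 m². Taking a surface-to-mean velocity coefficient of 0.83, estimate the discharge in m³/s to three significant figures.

13.4 m³/s

v_surface = L / t̄ = 27.5 / 20.2 = 1.361 m/s
v_mean = 0.83 × 1.361 = 1.130 m/s
Q = A × v_mean = 11.9 × 1.130 = 13.45 m³/s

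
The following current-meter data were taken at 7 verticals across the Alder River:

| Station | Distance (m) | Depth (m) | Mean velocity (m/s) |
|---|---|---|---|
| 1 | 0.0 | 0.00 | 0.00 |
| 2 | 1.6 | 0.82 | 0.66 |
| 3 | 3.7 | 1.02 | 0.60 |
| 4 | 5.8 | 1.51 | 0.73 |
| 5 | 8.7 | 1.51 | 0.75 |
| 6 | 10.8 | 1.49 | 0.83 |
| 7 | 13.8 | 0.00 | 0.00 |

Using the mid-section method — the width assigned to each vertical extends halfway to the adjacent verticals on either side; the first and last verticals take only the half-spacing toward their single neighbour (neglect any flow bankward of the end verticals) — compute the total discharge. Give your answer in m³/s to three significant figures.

11.0 m³/s

w_2 = (3.7 − 0.0)/2 = 1.85 m; q_2 = 0.66 × 0.82 × 1.85 = 1.001 m³/s
w_3 = (5.8 − 1.6)/2 = 2.1 m; q_3 = 0.60 × 1.02 × 2.1 = 1.285 m³/s
w_4 = (8.7 − 3.7)/2 = 2.5 m; q_4 = 0.73 × 1.51 × 2.5 = 2.756 m³/s
w_5 = (10.8 − 5.8)/2 = 2.5 m; q_5 = 0.75 × 1.51 × 2.5 = 2.831 m³/s
w_6 = (13.8 − 8.7)/2 = 2.55 m; q_6 = 0.83 × 1.49 × 2.55 = 3.154 m³/s
Stations 1, 7 contribute zero (depth or velocity is 0).
Q = Σ qᵢ = 11.03 m³/s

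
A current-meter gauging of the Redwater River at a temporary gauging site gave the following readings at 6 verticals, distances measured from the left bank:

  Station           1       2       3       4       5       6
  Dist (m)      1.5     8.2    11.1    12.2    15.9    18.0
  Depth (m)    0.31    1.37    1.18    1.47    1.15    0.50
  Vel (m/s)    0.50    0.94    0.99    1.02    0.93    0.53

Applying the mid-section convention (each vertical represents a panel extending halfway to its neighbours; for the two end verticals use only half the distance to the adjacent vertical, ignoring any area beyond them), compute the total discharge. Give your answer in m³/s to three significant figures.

16.0 m³/s

w_1 = (8.2 − 1.5)/2 = 3.35 m; q_1 = 0.50 × 0.31 × 3.35 = 0.5193 m³/s
w_2 = (11.1 − 1.5)/2 = 4.8 m; q_2 = 0.94 × 1.37 × 4.8 = 6.181 m³/s
w_3 = (12.2 − 8.2)/2 = 2 m; q_3 = 0.99 × 1.18 × 2 = 2.336 m³/s
w_4 = (15.9 − 11.1)/2 = 2.4 m; q_4 = 1.02 × 1.47 × 2.4 = 3.599 m³/s
w_5 = (18.0 − 12.2)/2 = 2.9 m; q_5 = 0.93 × 1.15 × 2.9 = 3.102 m³/s
w_6 = (18.0 − 15.9)/2 = 1.05 m; q_6 = 0.53 × 0.50 × 1.05 = 0.2783 m³/s
Q = Σ qᵢ = 16.02 m³/s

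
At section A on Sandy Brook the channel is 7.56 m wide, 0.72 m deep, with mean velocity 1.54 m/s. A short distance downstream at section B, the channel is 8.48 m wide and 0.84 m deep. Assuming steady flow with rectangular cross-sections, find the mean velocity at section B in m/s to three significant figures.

Q = A₁V₁ = (7.56×0.72) × 1.54 = 8.383 m³/s
A₂ = 8.48 × 0.84 = 7.123 m²
V₂ = Q/A₂ = 8.383/7.123 = 1.177 m/s

1.18 m/s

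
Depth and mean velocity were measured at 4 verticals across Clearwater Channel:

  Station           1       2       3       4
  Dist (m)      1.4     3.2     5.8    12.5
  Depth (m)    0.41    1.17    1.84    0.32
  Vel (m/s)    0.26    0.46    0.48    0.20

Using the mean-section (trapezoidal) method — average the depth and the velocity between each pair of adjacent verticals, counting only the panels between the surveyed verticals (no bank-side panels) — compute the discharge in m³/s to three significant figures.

4.81 m³/s

Panel 1-2: Δb = 1.8 m, d̄ = (0.41+1.17)/2 = 0.79, v̄ = (0.26+0.46)/2 = 0.36 → q = 1.8×0.79×0.36 = 0.5119 m³/s
Panel 2-3: Δb = 2.6 m, d̄ = (1.17+1.84)/2 = 1.505, v̄ = (0.46+0.48)/2 = 0.47 → q = 2.6×1.505×0.47 = 1.839 m³/s
Panel 3-4: Δb = 6.7 m, d̄ = (1.84+0.32)/2 = 1.08, v̄ = (0.48+0.20)/2 = 0.34 → q = 6.7×1.08×0.34 = 2.460 m³/s
Q = Σ q = 4.811 m³/s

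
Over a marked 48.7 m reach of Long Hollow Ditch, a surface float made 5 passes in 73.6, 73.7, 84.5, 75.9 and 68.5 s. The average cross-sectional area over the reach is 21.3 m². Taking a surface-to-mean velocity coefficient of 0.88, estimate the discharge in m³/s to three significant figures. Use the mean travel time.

12.1 m³/s

t̄ = (73.6 + 73.7 + 84.5 + 75.9 + 68.5) / 5 = 75.24 s
v_surface = L / t̄ = 48.7 / 75.24 = 0.6473 m/s
v_mean = 0.88 × 0.6473 = 0.5696 m/s
Q = A × v_mean = 21.3 × 0.5696 = 12.13 m³/s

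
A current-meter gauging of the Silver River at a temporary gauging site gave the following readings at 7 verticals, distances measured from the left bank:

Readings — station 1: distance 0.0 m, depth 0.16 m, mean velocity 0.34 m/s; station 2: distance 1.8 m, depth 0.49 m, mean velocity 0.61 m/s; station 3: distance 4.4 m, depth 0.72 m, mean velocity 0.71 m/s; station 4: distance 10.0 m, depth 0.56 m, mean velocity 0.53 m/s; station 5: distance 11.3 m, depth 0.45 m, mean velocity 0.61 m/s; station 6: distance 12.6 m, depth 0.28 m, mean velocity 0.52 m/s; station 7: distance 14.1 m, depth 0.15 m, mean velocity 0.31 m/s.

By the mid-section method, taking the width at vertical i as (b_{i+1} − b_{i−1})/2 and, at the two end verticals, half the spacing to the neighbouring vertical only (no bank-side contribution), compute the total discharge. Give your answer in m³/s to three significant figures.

w_1 = (1.8 − 0.0)/2 = 0.9 m; q_1 = 0.34 × 0.16 × 0.9 = 0.04896 m³/s
w_2 = (4.4 − 0.0)/2 = 2.2 m; q_2 = 0.61 × 0.49 × 2.2 = 0.6576 m³/s
w_3 = (10.0 − 1.8)/2 = 4.1 m; q_3 = 0.71 × 0.72 × 4.1 = 2.096 m³/s
w_4 = (11.3 − 4.4)/2 = 3.45 m; q_4 = 0.53 × 0.56 × 3.45 = 1.024 m³/s
w_5 = (12.6 − 10.0)/2 = 1.3 m; q_5 = 0.61 × 0.45 × 1.3 = 0.3569 m³/s
w_6 = (14.1 − 11.3)/2 = 1.4 m; q_6 = 0.52 × 0.28 × 1.4 = 0.2038 m³/s
w_7 = (14.1 − 12.6)/2 = 0.75 m; q_7 = 0.31 × 0.15 × 0.75 = 0.03488 m³/s
Q = Σ qᵢ = 4.422 m³/s

4.42 m³/s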